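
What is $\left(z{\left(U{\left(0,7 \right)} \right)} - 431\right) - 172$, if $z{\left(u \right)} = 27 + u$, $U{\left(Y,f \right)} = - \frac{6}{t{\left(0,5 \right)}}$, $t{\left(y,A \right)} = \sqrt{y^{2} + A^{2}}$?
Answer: $- \frac{2886}{5} \approx -577.2$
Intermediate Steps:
$t{\left(y,A \right)} = \sqrt{A^{2} + y^{2}}$
$U{\left(Y,f \right)} = - \frac{6}{5}$ ($U{\left(Y,f \right)} = - \frac{6}{\sqrt{5^{2} + 0^{2}}} = - \frac{6}{\sqrt{25 + 0}} = - \frac{6}{\sqrt{25}} = - \frac{6}{5}$)
$\left(z{\left(U{\left(0,7 \right)} \right)} - 431\right) - 172 = \left(\left(27 - \frac{6}{5}\right) - 431\right) - 172 = \left(\frac{129}{5} - 431\right) - 172 = - \frac{2026}{5} - 172 = - \frac{2886}{5}$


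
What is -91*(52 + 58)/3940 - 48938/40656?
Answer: -14994557/4004616 ≈ -3.7443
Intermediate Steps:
-91*(52 + 58)/3940 - 48938/40656 = -91*110*(1/3940) - 48938*1/40656 = -10010*1/3940 - 24469/20328 = -1001/394 - 24469/20328 = -14994557/4004616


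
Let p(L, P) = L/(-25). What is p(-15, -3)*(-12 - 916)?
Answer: -2784/5 ≈ -556.80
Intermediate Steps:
p(L, P) = -L/25 (p(L, P) = L*(-1/25) = -L/25)
p(-15, -3)*(-12 - 916) = (-1/25*(-15))*(-12 - 916) = (⅗)*(-928) = -2784/5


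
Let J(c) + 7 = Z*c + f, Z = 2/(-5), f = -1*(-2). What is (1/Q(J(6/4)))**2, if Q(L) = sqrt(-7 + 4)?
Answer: -1/3 ≈ -0.33333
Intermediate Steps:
f = 2
Z = -2/5 (Z = 2*(-1/5) = -2/5 ≈ -0.40000)
J(c) = -5 - 2*c/5 (J(c) = -7 + (-2*c/5 + 2) = -7 + (2 - 2*c/5) = -5 - 2*c/5)
Q(L) = I*sqrt(3) (Q(L) = sqrt(-3) = I*sqrt(3))
(1/Q(J(6/4)))**2 = (1/(I*sqrt(3)))**2 = (-I*sqrt(3)/3)**2 = -1/3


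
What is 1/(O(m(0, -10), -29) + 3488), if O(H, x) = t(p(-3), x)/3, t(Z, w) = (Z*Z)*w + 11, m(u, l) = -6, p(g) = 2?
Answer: 1/3453 ≈ 0.00028960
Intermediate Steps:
t(Z, w) = 11 + w*Z**2 (t(Z, w) = Z**2*w + 11 = w*Z**2 + 11 = 11 + w*Z**2)
O(H, x) = 11/3 + 4*x/3 (O(H, x) = (11 + x*2**2)/3 = (11 + x*4)*(1/3) = (11 + 4*x)*(1/3) = 11/3 + 4*x/3)
1/(O(m(0, -10), -29) + 3488) = 1/((11/3 + (4/3)*(-29)) + 3488) = 1/((11/3 - 116/3) + 3488) = 1/(-35 + 3488) = 1/3453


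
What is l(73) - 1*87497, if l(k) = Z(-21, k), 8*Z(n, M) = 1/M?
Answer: -51098247/584 ≈ -87497.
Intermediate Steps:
Z(n, M) = 1/(8*M)
l(k) = 1/(8*k)
l(73) - 1*87497 = (⅛)/73 - 1*87497 = (⅛)*(1/73) - 87497 = 1/584 - 87497 = -51098247/584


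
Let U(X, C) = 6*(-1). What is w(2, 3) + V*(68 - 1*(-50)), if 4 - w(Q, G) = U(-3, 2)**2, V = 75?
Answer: 8818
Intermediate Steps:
U(X, C) = -6
w(Q, G) = -32 (w(Q, G) = 4 - 1*(-6)**2 = 4 - 1*36 = 4 - 36 = -32)
w(2, 3) + V*(68 - 1*(-50)) = -32 + 75*(68 - 1*(-50)) = -32 + 75*(68 + 50) = -32 + 75*118 = -32 + 8850 = 8818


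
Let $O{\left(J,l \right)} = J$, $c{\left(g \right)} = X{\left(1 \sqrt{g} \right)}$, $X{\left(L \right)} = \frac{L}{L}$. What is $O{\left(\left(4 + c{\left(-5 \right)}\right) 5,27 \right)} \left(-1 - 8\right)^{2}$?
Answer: $2025$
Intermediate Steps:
$X{\left(L \right)} = 1$
$c{\left(g \right)} = 1$
$O{\left(\left(4 + c{\left(-5 \right)}\right) 5,27 \right)} \left(-1 - 8\right)^{2} = \left(4 + 1\right) 5 \left(-1 - 8\right)^{2} = 5 \cdot 5 \left(-9\right)^{2} = 25 \cdot 81 = 2025$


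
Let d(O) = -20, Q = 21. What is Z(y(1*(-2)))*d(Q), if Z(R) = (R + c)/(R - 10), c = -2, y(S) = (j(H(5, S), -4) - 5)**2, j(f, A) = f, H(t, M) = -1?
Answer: -340/13 ≈ -26.154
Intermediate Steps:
y(S) = 36 (y(S) = (-1 - 5)**2 = (-6)**2 = 36)
Z(R) = (-2 + R)/(-10 + R) (Z(R) = (R - 2)/(R - 10) = (-2 + R)/(-10 + R))
Z(y(1*(-2)))*d(Q) = ((-2 + 36)/(-10 + 36))*(-20) = (34/26)*(-20) = ((1/26)*34)*(-20) = (17/13)*(-20) = -340/13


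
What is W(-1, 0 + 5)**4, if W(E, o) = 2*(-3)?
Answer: 1296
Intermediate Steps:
W(E, o) = -6
W(-1, 0 + 5)**4 = (-6)**4 = 1296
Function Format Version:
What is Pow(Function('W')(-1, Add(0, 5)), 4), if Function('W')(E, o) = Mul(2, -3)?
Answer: 1296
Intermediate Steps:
Function('W')(E, o) = -6
Pow(Function('W')(-1, Add(0, 5)), 4) = Pow(-6, 4) = 1296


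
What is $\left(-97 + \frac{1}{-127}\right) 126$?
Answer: $- \frac{1552320}{127} \approx -12223.0$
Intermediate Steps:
$\left(-97 + \frac{1}{-127}\right) 126 = \left(-97 - \frac{1}{127}\right) 126 = \left(- \frac{12320}{127}\right) 126 = - \frac{1552320}{127}$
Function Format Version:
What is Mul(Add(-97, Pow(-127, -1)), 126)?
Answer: Rational(-1552320, 127) ≈ -12223.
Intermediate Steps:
Mul(Add(-97, Pow(-127, -1)), 126) = Mul(Add(-97, Rational(-1, 127)), 126) = Mul(Rational(-12320, 127), 126) = Rational(-1552320, 127)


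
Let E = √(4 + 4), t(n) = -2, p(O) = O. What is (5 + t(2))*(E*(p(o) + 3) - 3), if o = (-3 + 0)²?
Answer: -9 + 72*√2 ≈ 92.823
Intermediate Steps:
o = 9 (o = (-3)² = 9)
E = 2*√2 (E = √8 = 2*√2 ≈ 2.8284)
(5 + t(2))*(E*(p(o) + 3) - 3) = (5 - 2)*((2*√2)*(9 + 3) - 3) = 3*((2*√2)*12 - 3) = 3*(24*√2 - 3) = 3*(-3 + 24*√2) = -9 + 72*√2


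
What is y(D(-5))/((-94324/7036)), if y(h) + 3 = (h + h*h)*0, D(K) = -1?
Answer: 5277/23581 ≈ 0.22378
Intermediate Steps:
y(h) = -3 (y(h) = -3 + (h + h*h)*0 = -3 + (h + h²)*0 = -3 + 0 = -3)
y(D(-5))/((-94324/7036)) = -3/((-94324/7036)) = -3/((-94324*1/7036)) = -3/(-23581/1759) = -3*(-1759/23581) = 5277/23581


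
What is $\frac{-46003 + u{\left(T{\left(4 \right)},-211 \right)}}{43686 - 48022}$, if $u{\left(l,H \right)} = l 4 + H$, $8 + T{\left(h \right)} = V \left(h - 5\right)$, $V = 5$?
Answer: $\frac{23133}{2168} \approx 10.67$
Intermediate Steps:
$T{\left(h \right)} = -33 + 5 h$ ($T{\left(h \right)} = -8 + 5 \left(h - 5\right) = -8 + 5 \left(-5 + h\right) = -8 + \left(-25 + 5 h\right) = -33 + 5 h$)
$u{\left(l,H \right)} = H + 4 l$ ($u{\left(l,H \right)} = 4 l + H = H + 4 l$)
$\frac{-46003 + u{\left(T{\left(4 \right)},-211 \right)}}{43686 - 48022} = \frac{-46003 - \left(211 - 4 \left(-33 + 5 \cdot 4\right)\right)}{43686 - 48022} = \frac{-46003 - \left(211 - 4 \left(-33 + 20\right)\right)}{-4336} = \left(-46003 + \left(-211 + 4 \left(-13\right)\right)\right) \left(- \frac{1}{4336}\right) = \left(-46003 - 263\right) \left(- \frac{1}{4336}\right) = \left(-46266\right) \left(- \frac{1}{4336}\right) = \frac{23133}{2168}$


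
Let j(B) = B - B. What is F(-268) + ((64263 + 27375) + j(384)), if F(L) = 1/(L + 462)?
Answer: 17777773/194 ≈ 91638.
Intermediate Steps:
F(L) = 1/(462 + L)
j(B) = 0
F(-268) + ((64263 + 27375) + j(384)) = 1/(462 - 268) + ((64263 + 27375) + 0) = 1/194 + (91638 + 0) = 1/194 + 91638 = 17777773/194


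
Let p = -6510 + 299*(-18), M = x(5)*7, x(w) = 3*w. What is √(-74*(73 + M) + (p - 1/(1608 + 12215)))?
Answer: I*√4789112059879/13823 ≈ 158.32*I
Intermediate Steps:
M = 105 (M = (3*5)*7 = 15*7 = 105)
p = -11892 (p = -6510 - 5382 = -11892)
√(-74*(73 + M) + (p - 1/(1608 + 12215))) = √(-74*(73 + 105) + (-11892 - 1/(1608 + 12215))) = √(-74*178 + (-11892 - 1/13823)) = √(-13172 + (-11892 - 1*1/13823)) = √(-13172 + (-11892 - 1/13823)) = √(-13172 - 164383117/13823) = √(-346459673/13823) = I*√4789112059879/13823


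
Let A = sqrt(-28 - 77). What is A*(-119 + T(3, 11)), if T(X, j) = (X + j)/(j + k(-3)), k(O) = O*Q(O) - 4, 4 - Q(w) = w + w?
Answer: -2751*I*sqrt(105)/23 ≈ -1225.6*I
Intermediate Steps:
Q(w) = 4 - 2*w (Q(w) = 4 - (w + w) = 4 - 2*w)
A = I*sqrt(105) (A = sqrt(-105) = I*sqrt(105) ≈ 10.247*I)
k(O) = -4 + O*(4 - 2*O) (k(O) = O*(4 - 2*O) - 4 = -4 + O*(4 - 2*O))
T(X, j) = (X + j)/(-34 + j) (T(X, j) = (X + j)/(j + (-4 - 2*(-3)*(-2 - 3))) = (X + j)/(j + (-4 - 2*(-3)*(-5))) = (X + j)/(j + (-4 - 30)) = (X + j)/(j - 34) = (X + j)/(-34 + j))
A*(-119 + T(3, 11)) = (I*sqrt(105))*(-119 + (3 + 11)/(-34 + 11)) = (I*sqrt(105))*(-119 + 14/(-23)) = (I*sqrt(105))*(-119 - 1/23*14) = (I*sqrt(105))*(-119 - 14/23) = (I*sqrt(105))*(-2751/23) = -2751*I*sqrt(105)/23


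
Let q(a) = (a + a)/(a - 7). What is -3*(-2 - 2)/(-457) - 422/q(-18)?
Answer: -2410891/8226 ≈ -293.08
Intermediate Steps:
q(a) = 2*a/(-7 + a) (q(a) = (2*a)/(-7 + a) = 2*a/(-7 + a))
-3*(-2 - 2)/(-457) - 422/q(-18) = -3*(-2 - 2)/(-457) - 422/(2*(-18)/(-7 - 18)) = -3*(-4)*(-1/457) - 422/(2*(-18)/(-25)) = 12*(-1/457) - 422/(2*(-18)*(-1/25)) = -12/457 - 422/36/25 = -12/457 - 422*25/36 = -12/457 - 5275/18 = -2410891/8226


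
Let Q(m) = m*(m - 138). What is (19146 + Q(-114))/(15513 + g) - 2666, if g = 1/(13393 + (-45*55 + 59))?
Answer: -2244839117/843001 ≈ -2662.9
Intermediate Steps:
Q(m) = m*(-138 + m)
g = 1/10977 (g = 1/(13393 + (-2475 + 59)) = 1/(13393 - 2416) = 1/10977 ≈ 9.1100e-5)
(19146 + Q(-114))/(15513 + g) - 2666 = (19146 - 114*(-138 - 114))/(15513 + 1/10977) - 2666 = (19146 - 114*(-252))/(170286202/10977) - 2666 = (19146 + 28728)*(10977/170286202) - 2666 = 47874*(10977/170286202) - 2666 = 2601549/843001 - 2666 = -2244839117/843001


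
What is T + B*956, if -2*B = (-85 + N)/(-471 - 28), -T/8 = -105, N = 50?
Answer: 402430/499 ≈ 806.47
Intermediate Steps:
T = 840 (T = -8*(-105) = 840)
B = -35/998 (B = -(-85 + 50)/(2*(-471 - 28)) = -(-35)/(2*(-499)) = -(-35)*(-1)/(2*499) = -½*35/499 = -35/998 ≈ -0.035070)
T + B*956 = 840 - 35/998*956 = 840 - 16730/499 = 402430/499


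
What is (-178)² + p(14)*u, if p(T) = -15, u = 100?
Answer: 30184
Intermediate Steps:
(-178)² + p(14)*u = (-178)² - 15*100 = 31684 - 1500 = 30184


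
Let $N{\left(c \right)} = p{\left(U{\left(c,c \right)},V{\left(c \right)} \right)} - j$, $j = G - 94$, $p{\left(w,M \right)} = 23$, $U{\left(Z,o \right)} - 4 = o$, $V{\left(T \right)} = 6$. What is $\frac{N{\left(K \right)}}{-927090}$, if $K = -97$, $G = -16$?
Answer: $- \frac{133}{927090} \approx -0.00014346$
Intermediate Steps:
$U{\left(Z,o \right)} = 4 + o$
$j = -110$ ($j = -16 - 94 = -110$)
$N{\left(c \right)} = 133$ ($N{\left(c \right)} = 23 - -110 = 23 + 110 = 133$)
$\frac{N{\left(K \right)}}{-927090} = \frac{133}{-927090} = 133 \left(- \frac{1}{927090}\right) = - \frac{133}{927090}$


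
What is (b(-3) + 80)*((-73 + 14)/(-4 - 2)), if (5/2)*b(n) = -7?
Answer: 11387/15 ≈ 759.13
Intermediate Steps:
b(n) = -14/5 (b(n) = (⅖)*(-7) = -14/5)
(b(-3) + 80)*((-73 + 14)/(-4 - 2)) = (-14/5 + 80)*((-73 + 14)/(-4 - 2)) = 386*(-59/(-6))/5 = 386*(-59*(-⅙))/5 = (386/5)*(59/6) = 11387/15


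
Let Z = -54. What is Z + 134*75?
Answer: 9996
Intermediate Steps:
Z + 134*75 = -54 + 134*75 = -54 + 10050 = 9996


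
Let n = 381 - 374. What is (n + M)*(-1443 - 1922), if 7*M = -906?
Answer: 2883805/7 ≈ 4.1197e+5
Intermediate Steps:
M = -906/7 (M = (⅐)*(-906) = -906/7 ≈ -129.43)
n = 7
(n + M)*(-1443 - 1922) = (7 - 906/7)*(-1443 - 1922) = -857/7*(-3365) = 2883805/7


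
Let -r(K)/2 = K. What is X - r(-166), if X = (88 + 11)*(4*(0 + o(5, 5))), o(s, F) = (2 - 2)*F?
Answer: -332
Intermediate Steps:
o(s, F) = 0 (o(s, F) = 0*F = 0)
r(K) = -2*K
X = 0 (X = (88 + 11)*(4*(0 + 0)) = 99*(4*0) = 99*0 = 0)
X - r(-166) = 0 - (-2)*(-166) = 0 - 1*332 = 0 - 332 = -332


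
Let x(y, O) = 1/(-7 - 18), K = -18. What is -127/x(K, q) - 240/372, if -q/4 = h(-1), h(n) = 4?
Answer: 98405/31 ≈ 3174.4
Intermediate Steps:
q = -16 (q = -4*4 = -16)
x(y, O) = -1/25 (x(y, O) = 1/(-25) = -1/25)
-127/x(K, q) - 240/372 = -127/(-1/25) - 240/372 = -127*(-25) - 240*1/372 = 3175 - 20/31 = 98405/31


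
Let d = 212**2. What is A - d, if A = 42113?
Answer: -2831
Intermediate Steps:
d = 44944
A - d = 42113 - 1*44944 = 42113 - 44944 = -2831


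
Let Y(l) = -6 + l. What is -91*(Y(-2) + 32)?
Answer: -2184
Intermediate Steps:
-91*(Y(-2) + 32) = -91*((-6 - 2) + 32) = -91*(-8 + 32) = -91*24 = -2184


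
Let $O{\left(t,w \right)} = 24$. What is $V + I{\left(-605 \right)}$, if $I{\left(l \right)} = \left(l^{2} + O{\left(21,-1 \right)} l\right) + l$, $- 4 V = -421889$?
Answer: $\frac{1825489}{4} \approx 4.5637 \cdot 10^{5}$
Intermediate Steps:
$V = \frac{421889}{4}$ ($V = \left(- \frac{1}{4}\right) \left(-421889\right) = \frac{421889}{4} \approx 1.0547 \cdot 10^{5}$)
$I{\left(l \right)} = l^{2} + 25 l$ ($I{\left(l \right)} = \left(l^{2} + 24 l\right) + l = l^{2} + 25 l$)
$V + I{\left(-605 \right)} = \frac{421889}{4} - 605 \left(25 - 605\right) = \frac{421889}{4} - -350900 = \frac{421889}{4} + 350900 = \frac{1825489}{4}$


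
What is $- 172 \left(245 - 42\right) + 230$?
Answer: $-34686$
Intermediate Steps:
$- 172 \left(245 - 42\right) + 230 = \left(-172\right) 203 + 230 = -34916 + 230 = -34686$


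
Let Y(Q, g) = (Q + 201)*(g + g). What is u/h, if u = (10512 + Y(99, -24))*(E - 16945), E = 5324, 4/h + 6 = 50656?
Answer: 572122747800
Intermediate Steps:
h = 2/25325 (h = 4/(-6 + 50656) = 4/50650 = 4*(1/50650) = 2/25325 ≈ 7.8973e-5)
Y(Q, g) = 2*g*(201 + Q) (Y(Q, g) = (201 + Q)*(2*g) = 2*g*(201 + Q))
u = 45182448 (u = (10512 + 2*(-24)*(201 + 99))*(5324 - 16945) = (10512 + 2*(-24)*300)*(-11621) = (10512 - 14400)*(-11621) = -3888*(-11621) = 45182448)
u/h = 45182448/(2/25325) = 45182448*(25325/2) = 572122747800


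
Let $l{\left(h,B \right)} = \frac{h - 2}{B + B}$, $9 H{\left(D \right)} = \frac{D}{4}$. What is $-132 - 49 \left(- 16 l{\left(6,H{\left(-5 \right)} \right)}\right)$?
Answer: $- \frac{57108}{5} \approx -11422.0$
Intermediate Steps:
$H{\left(D \right)} = \frac{D}{36}$ ($H{\left(D \right)} = \frac{D \frac{1}{4}}{9} = \frac{\frac{1}{4} D}{9} = \frac{D}{36}$)
$l{\left(h,B \right)} = \frac{-2 + h}{2 B}$
$-132 - 49 \left(- 16 l{\left(6,H{\left(-5 \right)} \right)}\right) = -132 - 49 \left(- 16 \frac{-2 + 6}{2 \cdot \frac{1}{36} \left(-5\right)}\right) = -132 - 49 \left(- 16 \cdot \frac{1}{2} \frac{1}{- \frac{5}{36}} \cdot 4\right) = -132 - 49 \left(- 16 \cdot \frac{1}{2} \left(- \frac{36}{5}\right) 4\right) = -132 - 49 \left(\left(-16\right) \left(- \frac{72}{5}\right)\right) = -132 - \frac{56448}{5} = - \frac{57108}{5}$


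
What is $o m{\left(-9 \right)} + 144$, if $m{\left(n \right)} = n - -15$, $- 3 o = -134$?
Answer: $412$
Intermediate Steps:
$o = \frac{134}{3}$ ($o = \left(- \frac{1}{3}\right) \left(-134\right) = \frac{134}{3} \approx 44.667$)
$m{\left(n \right)} = 15 + n$ ($m{\left(n \right)} = n + 15 = 15 + n$)
$o m{\left(-9 \right)} + 144 = \frac{134 \left(15 - 9\right)}{3} + 144 = \frac{134}{3} \cdot 6 + 144 = 268 + 144 = 412$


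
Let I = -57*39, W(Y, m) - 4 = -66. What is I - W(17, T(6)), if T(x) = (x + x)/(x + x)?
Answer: -2161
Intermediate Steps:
T(x) = 1 (T(x) = (2*x)/((2*x)) = (2*x)*(1/(2*x)) = 1)
W(Y, m) = -62 (W(Y, m) = 4 - 66 = -62)
I = -2223
I - W(17, T(6)) = -2223 - 1*(-62) = -2223 + 62 = -2161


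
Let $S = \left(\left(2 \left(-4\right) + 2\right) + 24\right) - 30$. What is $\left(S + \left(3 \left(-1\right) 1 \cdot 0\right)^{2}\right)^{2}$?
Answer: $144$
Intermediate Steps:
$S = -12$ ($S = \left(\left(-8 + 2\right) + 24\right) - 30 = \left(-6 + 24\right) - 30 = 18 - 30 = -12$)
$\left(S + \left(3 \left(-1\right) 1 \cdot 0\right)^{2}\right)^{2} = \left(-12 + \left(3 \left(-1\right) 1 \cdot 0\right)^{2}\right)^{2} = \left(-12 + \left(\left(-3\right) 1 \cdot 0\right)^{2}\right)^{2} = \left(-12 + \left(\left(-3\right) 0\right)^{2}\right)^{2} = \left(-12 + 0^{2}\right)^{2} = \left(-12 + 0\right)^{2} = \left(-12\right)^{2} = 144$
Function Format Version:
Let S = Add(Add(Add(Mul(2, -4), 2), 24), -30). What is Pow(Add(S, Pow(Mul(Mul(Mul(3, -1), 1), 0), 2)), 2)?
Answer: 144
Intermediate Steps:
S = -12 (S = Add(Add(Add(-8, 2), 24), -30) = Add(Add(-6, 24), -30) = Add(18, -30) = -12)
Pow(Add(S, Pow(Mul(Mul(Mul(3, -1), 1), 0), 2)), 2) = Pow(Add(-12, Pow(Mul(Mul(Mul(3, -1), 1), 0), 2)), 2) = Pow(Add(-12, Pow(Mul(Mul(-3, 1), 0), 2)), 2) = Pow(Add(-12, Pow(Mul(-3, 0), 2)), 2) = Pow(Add(-12, Pow(0, 2)), 2) = Pow(Add(-12, 0), 2) = Pow(-12, 2) = 144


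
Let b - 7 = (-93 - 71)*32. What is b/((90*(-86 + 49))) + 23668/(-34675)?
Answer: 6861149/7697850 ≈ 0.89131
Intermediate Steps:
b = -5241 (b = 7 + (-93 - 71)*32 = 7 - 164*32 = 7 - 5248 = -5241)
b/((90*(-86 + 49))) + 23668/(-34675) = -5241*1/(90*(-86 + 49)) + 23668/(-34675) = -5241/(90*(-37)) + 23668*(-1/34675) = -5241/(-3330) - 23668/34675 = -5241*(-1/3330) - 23668/34675 = 1747/1110 - 23668/34675 = 6861149/7697850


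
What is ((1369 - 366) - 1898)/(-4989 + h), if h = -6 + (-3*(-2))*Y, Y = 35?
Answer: 179/957 ≈ 0.18704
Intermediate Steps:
h = 204 (h = -6 - 3*(-2)*35 = -6 + 6*35 = -6 + 210 = 204)
((1369 - 366) - 1898)/(-4989 + h) = ((1369 - 366) - 1898)/(-4989 + 204) = (1003 - 1898)/(-4785) = -895*(-1/4785) = 179/957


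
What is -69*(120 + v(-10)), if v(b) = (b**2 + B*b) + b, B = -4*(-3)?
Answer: -6210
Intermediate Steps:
B = 12
v(b) = b**2 + 13*b (v(b) = (b**2 + 12*b) + b = b**2 + 13*b)
-69*(120 + v(-10)) = -69*(120 - 10*(13 - 10)) = -69*(120 - 10*3) = -69*(120 - 30) = -69*90 = -6210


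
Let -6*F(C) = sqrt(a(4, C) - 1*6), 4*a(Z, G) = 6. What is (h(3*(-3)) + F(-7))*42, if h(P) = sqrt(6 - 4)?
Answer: 21*sqrt(2)*(4 - I)/2 ≈ 59.397 - 14.849*I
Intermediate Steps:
a(Z, G) = 3/2 (a(Z, G) = (1/4)*6 = 3/2)
F(C) = -I*sqrt(2)/4 (F(C) = -sqrt(3/2 - 1*6)/6 = -sqrt(3/2 - 6)/6 = -I*sqrt(2)/4)
h(P) = sqrt(2)
(h(3*(-3)) + F(-7))*42 = (sqrt(2) - I*sqrt(2)/4)*42 = 42*sqrt(2) - 21*I*sqrt(2)/2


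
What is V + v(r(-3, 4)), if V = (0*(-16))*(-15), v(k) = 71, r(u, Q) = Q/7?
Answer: 71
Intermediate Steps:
r(u, Q) = Q/7 (r(u, Q) = Q*(⅐) = Q/7)
V = 0 (V = 0*(-15) = 0)
V + v(r(-3, 4)) = 0 + 71 = 71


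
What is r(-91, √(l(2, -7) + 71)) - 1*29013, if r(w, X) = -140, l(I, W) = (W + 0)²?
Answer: -29153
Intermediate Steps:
l(I, W) = W²
r(-91, √(l(2, -7) + 71)) - 1*29013 = -140 - 1*29013 = -140 - 29013 = -29153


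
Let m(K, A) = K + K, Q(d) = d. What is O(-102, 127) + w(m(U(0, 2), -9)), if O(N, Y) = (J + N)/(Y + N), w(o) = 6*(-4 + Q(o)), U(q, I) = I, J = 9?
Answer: -93/25 ≈ -3.7200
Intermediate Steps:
m(K, A) = 2*K
w(o) = -24 + 6*o (w(o) = 6*(-4 + o) = -24 + 6*o)
O(N, Y) = (9 + N)/(N + Y) (O(N, Y) = (9 + N)/(Y + N) = (9 + N)/(N + Y))
O(-102, 127) + w(m(U(0, 2), -9)) = (9 - 102)/(-102 + 127) + (-24 + 6*(2*2)) = -93/25 + (-24 + 6*4) = (1/25)*(-93) + (-24 + 24) = -93/25 + 0 = -93/25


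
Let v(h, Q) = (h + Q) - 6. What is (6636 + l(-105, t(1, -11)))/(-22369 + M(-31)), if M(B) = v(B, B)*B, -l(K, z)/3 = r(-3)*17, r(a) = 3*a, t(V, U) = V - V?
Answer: -7095/20261 ≈ -0.35018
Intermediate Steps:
t(V, U) = 0
l(K, z) = 459 (l(K, z) = -3*3*(-3)*17 = -(-27)*17 = -3*(-153) = 459)
v(h, Q) = -6 + Q + h (v(h, Q) = (Q + h) - 6 = -6 + Q + h)
M(B) = B*(-6 + 2*B) (M(B) = (-6 + B + B)*B = (-6 + 2*B)*B = B*(-6 + 2*B))
(6636 + l(-105, t(1, -11)))/(-22369 + M(-31)) = (6636 + 459)/(-22369 + 2*(-31)*(-3 - 31)) = 7095/(-22369 + 2*(-31)*(-34)) = 7095/(-22369 + 2108) = 7095/(-20261) = 7095*(-1/20261) = -7095/20261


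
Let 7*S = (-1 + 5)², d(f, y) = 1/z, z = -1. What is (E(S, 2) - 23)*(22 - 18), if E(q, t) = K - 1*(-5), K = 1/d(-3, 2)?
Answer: -76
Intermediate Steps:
d(f, y) = -1 (d(f, y) = 1/(-1) = -1)
S = 16/7 (S = (-1 + 5)²/7 = (⅐)*4² = (⅐)*16 = 16/7 ≈ 2.2857)
K = -1 (K = 1/(-1) = -1)
E(q, t) = 4 (E(q, t) = -1 - 1*(-5) = -1 + 5 = 4)
(E(S, 2) - 23)*(22 - 18) = (4 - 23)*(22 - 18) = -19*4 = -76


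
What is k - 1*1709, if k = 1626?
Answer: -83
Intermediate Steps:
k - 1*1709 = 1626 - 1*1709 = 1626 - 1709 = -83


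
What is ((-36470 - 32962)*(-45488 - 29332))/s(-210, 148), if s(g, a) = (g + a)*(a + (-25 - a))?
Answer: 519490224/155 ≈ 3.3515e+6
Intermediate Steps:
s(g, a) = -25*a - 25*g (s(g, a) = (a + g)*(-25) = -25*a - 25*g)
((-36470 - 32962)*(-45488 - 29332))/s(-210, 148) = ((-36470 - 32962)*(-45488 - 29332))/(-25*148 - 25*(-210)) = (-69432*(-74820))/(-3700 + 5250) = 5194902240/1550 = 5194902240*(1/1550) = 519490224/155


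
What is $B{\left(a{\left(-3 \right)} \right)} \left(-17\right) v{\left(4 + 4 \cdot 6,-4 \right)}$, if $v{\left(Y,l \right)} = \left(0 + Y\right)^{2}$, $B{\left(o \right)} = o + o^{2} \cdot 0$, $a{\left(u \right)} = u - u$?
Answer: $0$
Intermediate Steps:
$a{\left(u \right)} = 0$
$B{\left(o \right)} = o$ ($B{\left(o \right)} = o + 0 = o$)
$v{\left(Y,l \right)} = Y^{2}$
$B{\left(a{\left(-3 \right)} \right)} \left(-17\right) v{\left(4 + 4 \cdot 6,-4 \right)} = 0 \left(-17\right) \left(4 + 4 \cdot 6\right)^{2} = 0 \left(4 + 24\right)^{2} = 0 \cdot 28^{2} = 0 \cdot 784 = 0$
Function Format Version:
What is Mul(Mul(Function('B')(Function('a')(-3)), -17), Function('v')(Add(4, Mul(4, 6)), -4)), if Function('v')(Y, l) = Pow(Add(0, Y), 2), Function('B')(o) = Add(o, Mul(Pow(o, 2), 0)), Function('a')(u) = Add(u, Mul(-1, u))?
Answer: 0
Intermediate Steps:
Function('a')(u) = 0
Function('B')(o) = o (Function('B')(o) = Add(o, 0) = o)
Function('v')(Y, l) = Pow(Y, 2)
Mul(Mul(Function('B')(Function('a')(-3)), -17), Function('v')(Add(4, Mul(4, 6)), -4)) = Mul(Mul(0, -17), Pow(Add(4, Mul(4, 6)), 2)) = Mul(0, Pow(Add(4, 24), 2)) = Mul(0, Pow(28, 2)) = Mul(0, 784) = 0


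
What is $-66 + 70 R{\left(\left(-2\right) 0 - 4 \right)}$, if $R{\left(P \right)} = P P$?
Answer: $1054$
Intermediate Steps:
$R{\left(P \right)} = P^{2}$
$-66 + 70 R{\left(\left(-2\right) 0 - 4 \right)} = -66 + 70 \left(\left(-2\right) 0 - 4\right)^{2} = -66 + 70 \left(0 - 4\right)^{2} = -66 + 70 \left(-4\right)^{2} = -66 + 70 \cdot 16 = -66 + 1120 = 1054$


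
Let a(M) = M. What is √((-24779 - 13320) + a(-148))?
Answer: I*√38247 ≈ 195.57*I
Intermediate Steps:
√((-24779 - 13320) + a(-148)) = √((-24779 - 13320) - 148) = √(-38099 - 148) = √(-38247) = I*√38247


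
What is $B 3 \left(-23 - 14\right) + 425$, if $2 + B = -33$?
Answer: $4310$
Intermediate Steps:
$B = -35$ ($B = -2 - 33 = -35$)
$B 3 \left(-23 - 14\right) + 425 = - 35 \cdot 3 \left(-23 - 14\right) + 425 = - 35 \cdot 3 \left(-37\right) + 425 = \left(-35\right) \left(-111\right) + 425 = 3885 + 425 = 4310$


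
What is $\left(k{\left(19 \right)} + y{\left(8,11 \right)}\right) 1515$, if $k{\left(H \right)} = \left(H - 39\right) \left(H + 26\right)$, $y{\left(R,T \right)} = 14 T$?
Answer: $-1130190$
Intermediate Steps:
$k{\left(H \right)} = \left(-39 + H\right) \left(26 + H\right)$
$\left(k{\left(19 \right)} + y{\left(8,11 \right)}\right) 1515 = \left(\left(-1014 + 19^{2} - 247\right) + 14 \cdot 11\right) 1515 = \left(\left(-1014 + 361 - 247\right) + 154\right) 1515 = \left(-900 + 154\right) 1515 = \left(-746\right) 1515 = -1130190$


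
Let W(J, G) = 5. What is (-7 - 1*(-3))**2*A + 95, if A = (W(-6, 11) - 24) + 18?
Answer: 79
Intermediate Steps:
A = -1 (A = (5 - 24) + 18 = -19 + 18 = -1)
(-7 - 1*(-3))**2*A + 95 = (-7 - 1*(-3))**2*(-1) + 95 = (-7 + 3)**2*(-1) + 95 = (-4)**2*(-1) + 95 = 16*(-1) + 95 = -16 + 95 = 79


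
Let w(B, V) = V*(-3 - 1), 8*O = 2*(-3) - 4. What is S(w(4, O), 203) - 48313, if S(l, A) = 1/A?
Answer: -9807538/203 ≈ -48313.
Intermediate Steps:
O = -5/4 (O = (2*(-3) - 4)/8 = (-6 - 4)/8 = (1/8)*(-10) = -5/4 ≈ -1.2500)
w(B, V) = -4*V (w(B, V) = V*(-4) = -4*V)
S(w(4, O), 203) - 48313 = 1/203 - 48313 = -9807538/203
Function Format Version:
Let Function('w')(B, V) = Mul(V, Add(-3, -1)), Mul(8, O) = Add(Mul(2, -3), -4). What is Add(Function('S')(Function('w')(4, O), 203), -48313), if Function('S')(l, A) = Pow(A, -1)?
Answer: Rational(-9807538, 203) ≈ -48313.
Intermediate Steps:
O = Rational(-5, 4) (O = Mul(Rational(1, 8), Add(Mul(2, -3), -4)) = Mul(Rational(1, 8), Add(-6, -4)) = Mul(Rational(1, 8), -10) = Rational(-5, 4) ≈ -1.2500)
Function('w')(B, V) = Mul(-4, V) (Function('w')(B, V) = Mul(V, -4) = Mul(-4, V))
Add(Function('S')(Function('w')(4, O), 203), -48313) = Add(Pow(203, -1), -48313) = Add(Rational(1, 203), -48313) = Rational(-9807538, 203)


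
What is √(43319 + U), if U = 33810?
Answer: √77129 ≈ 277.72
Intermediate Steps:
√(43319 + U) = √(43319 + 33810) = √77129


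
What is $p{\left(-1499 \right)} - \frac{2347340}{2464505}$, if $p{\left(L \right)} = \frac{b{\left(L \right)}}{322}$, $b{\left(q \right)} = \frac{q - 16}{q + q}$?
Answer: $- \frac{452457005593}{475824937756} \approx -0.95089$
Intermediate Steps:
$b{\left(q \right)} = \frac{-16 + q}{2 q}$
$p{\left(L \right)} = \frac{-16 + L}{644 L}$ ($p{\left(L \right)} = \frac{\frac{1}{2} \frac{1}{L} \left(-16 + L\right)}{322} = \frac{-16 + L}{2 L} \frac{1}{322} = \frac{-16 + L}{644 L}$)
$p{\left(-1499 \right)} - \frac{2347340}{2464505} = \frac{-16 - 1499}{644 \left(-1499\right)} - \frac{2347340}{2464505} = \frac{1}{644} \left(- \frac{1}{1499}\right) \left(-1515\right) - 2347340 \cdot \frac{1}{2464505} = \frac{1515}{965356} - \frac{469468}{492901} = - \frac{452457005593}{475824937756}$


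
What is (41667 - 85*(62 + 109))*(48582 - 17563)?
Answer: 841607508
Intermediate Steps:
(41667 - 85*(62 + 109))*(48582 - 17563) = (41667 - 85*171)*31019 = (41667 - 14535)*31019 = 27132*31019 = 841607508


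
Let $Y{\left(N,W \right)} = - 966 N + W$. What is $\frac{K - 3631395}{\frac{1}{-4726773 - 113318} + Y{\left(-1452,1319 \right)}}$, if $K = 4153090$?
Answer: $\frac{505010254849}{1359050119908} \approx 0.37159$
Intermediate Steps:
$Y{\left(N,W \right)} = W - 966 N$
$\frac{K - 3631395}{\frac{1}{-4726773 - 113318} + Y{\left(-1452,1319 \right)}} = \frac{4153090 - 3631395}{\frac{1}{-4726773 - 113318} + \left(1319 - -1402632\right)} = \frac{521695}{\frac{1}{-4840091} + \left(1319 + 1402632\right)} = \frac{521695}{- \frac{1}{4840091} + 1403951} = \frac{521695}{\frac{6795250599540}{4840091}} = 521695 \cdot \frac{4840091}{6795250599540} = \frac{505010254849}{1359050119908}$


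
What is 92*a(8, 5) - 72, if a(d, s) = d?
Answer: 664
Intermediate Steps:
92*a(8, 5) - 72 = 92*8 - 72 = 736 - 72 = 664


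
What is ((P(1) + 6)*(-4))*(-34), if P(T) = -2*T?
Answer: 544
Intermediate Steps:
((P(1) + 6)*(-4))*(-34) = ((-2*1 + 6)*(-4))*(-34) = ((-2 + 6)*(-4))*(-34) = (4*(-4))*(-34) = -16*(-34) = 544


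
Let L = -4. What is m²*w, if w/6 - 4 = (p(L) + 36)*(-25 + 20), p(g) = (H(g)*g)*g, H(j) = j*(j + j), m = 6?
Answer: -590976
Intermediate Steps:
H(j) = 2*j² (H(j) = j*(2*j) = 2*j²)
p(g) = 2*g⁴ (p(g) = ((2*g²)*g)*g = (2*g³)*g = 2*g⁴)
w = -16416 (w = 24 + 6*((2*(-4)⁴ + 36)*(-25 + 20)) = 24 + 6*((2*256 + 36)*(-5)) = 24 + 6*((512 + 36)*(-5)) = 24 + 6*(548*(-5)) = 24 + 6*(-2740) = 24 - 16440 = -16416)
m²*w = 6²*(-16416) = 36*(-16416) = -590976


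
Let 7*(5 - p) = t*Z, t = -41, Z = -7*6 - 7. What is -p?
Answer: 282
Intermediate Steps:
Z = -49 (Z = -42 - 7 = -49)
p = -282 (p = 5 - (-41)*(-49)/7 = 5 - 1/7*2009 = 5 - 287 = -282)
-p = -1*(-282) = 282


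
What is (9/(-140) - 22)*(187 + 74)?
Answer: -806229/140 ≈ -5758.8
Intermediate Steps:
(9/(-140) - 22)*(187 + 74) = (9*(-1/140) - 22)*261 = (-9/140 - 22)*261 = -3089/140*261 = -806229/140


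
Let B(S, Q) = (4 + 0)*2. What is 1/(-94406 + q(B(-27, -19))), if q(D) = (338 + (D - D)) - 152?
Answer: -1/94220 ≈ -1.0613e-5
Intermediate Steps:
B(S, Q) = 8 (B(S, Q) = 4*2 = 8)
q(D) = 186 (q(D) = (338 + 0) - 152 = 338 - 152 = 186)
1/(-94406 + q(B(-27, -19))) = 1/(-94406 + 186) = 1/(-94220) = -1/94220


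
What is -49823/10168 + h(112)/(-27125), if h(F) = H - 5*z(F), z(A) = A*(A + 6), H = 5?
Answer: -876901/355880 ≈ -2.4640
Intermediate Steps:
z(A) = A*(6 + A)
h(F) = 5 - 5*F*(6 + F)
-49823/10168 + h(112)/(-27125) = -49823/10168 + (5 - 5*112*(6 + 112))/(-27125) = -49823*1/10168 + (5 - 5*112*118)*(-1/27125) = -49823/10168 + (5 - 66080)*(-1/27125) = -49823/10168 - 66075*(-1/27125) = -49823/10168 + 2643/1085 = -876901/355880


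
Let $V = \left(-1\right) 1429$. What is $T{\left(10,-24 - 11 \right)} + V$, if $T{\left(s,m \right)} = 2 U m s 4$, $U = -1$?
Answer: $1371$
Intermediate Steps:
$V = -1429$
$T{\left(s,m \right)} = - 8 m s$ ($T{\left(s,m \right)} = 2 \left(-1\right) m s 4 = - 2 m s 4 = - 8 m s$)
$T{\left(10,-24 - 11 \right)} + V = \left(-8\right) \left(-24 - 11\right) 10 - 1429 = \left(-8\right) \left(-35\right) 10 - 1429 = 2800 - 1429 = 1371$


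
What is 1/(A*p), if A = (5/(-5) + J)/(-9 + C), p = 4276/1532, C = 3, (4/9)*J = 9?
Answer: -9192/82313 ≈ -0.11167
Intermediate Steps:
J = 81/4 (J = (9/4)*9 = 81/4 ≈ 20.250)
p = 1069/383 (p = 4276*(1/1532) = 1069/383 ≈ 2.7911)
A = -77/24 (A = (5/(-5) + 81/4)/(-9 + 3) = (5*(-⅕) + 81/4)/(-6) = (-1 + 81/4)*(-⅙) = (77/4)*(-⅙) = -77/24 ≈ -3.2083)
1/(A*p) = 1/(-77/24*1069/383) = 1/(-82313/9192) = -9192/82313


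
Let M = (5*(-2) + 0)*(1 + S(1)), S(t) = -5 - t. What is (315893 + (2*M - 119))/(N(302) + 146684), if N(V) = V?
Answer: 157937/73493 ≈ 2.1490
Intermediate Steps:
M = 50 (M = (5*(-2) + 0)*(1 + (-5 - 1*1)) = (-10 + 0)*(1 + (-5 - 1)) = -10*(1 - 6) = -10*(-5) = 50)
(315893 + (2*M - 119))/(N(302) + 146684) = (315893 + (2*50 - 119))/(302 + 146684) = (315893 + (100 - 119))/146986 = (315893 - 19)*(1/146986) = 315874*(1/146986) = 157937/73493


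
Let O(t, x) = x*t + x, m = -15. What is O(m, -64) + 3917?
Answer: 4813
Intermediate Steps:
O(t, x) = x + t*x (O(t, x) = t*x + x = x + t*x)
O(m, -64) + 3917 = -64*(1 - 15) + 3917 = -64*(-14) + 3917 = 896 + 3917 = 4813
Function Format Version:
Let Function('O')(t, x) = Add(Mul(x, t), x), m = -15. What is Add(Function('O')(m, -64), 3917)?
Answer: 4813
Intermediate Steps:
Function('O')(t, x) = Add(x, Mul(t, x)) (Function('O')(t, x) = Add(Mul(t, x), x) = Add(x, Mul(t, x)))
Add(Function('O')(m, -64), 3917) = Add(Mul(-64, Add(1, -15)), 3917) = Add(Mul(-64, -14), 3917) = Add(896, 3917) = 4813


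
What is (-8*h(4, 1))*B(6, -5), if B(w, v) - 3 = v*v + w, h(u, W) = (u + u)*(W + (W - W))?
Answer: -2176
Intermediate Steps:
h(u, W) = 2*W*u (h(u, W) = (2*u)*(W + 0) = (2*u)*W = 2*W*u)
B(w, v) = 3 + w + v**2 (B(w, v) = 3 + (v*v + w) = 3 + (v**2 + w) = 3 + (w + v**2) = 3 + w + v**2)
(-8*h(4, 1))*B(6, -5) = (-16*4)*(3 + 6 + (-5)**2) = (-8*8)*(3 + 6 + 25) = -64*34 = -2176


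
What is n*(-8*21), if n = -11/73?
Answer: 1848/73 ≈ 25.315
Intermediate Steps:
n = -11/73 (n = -11*1/73 = -11/73 ≈ -0.15068)
n*(-8*21) = -(-88)*21/73 = -11/73*(-168) = 1848/73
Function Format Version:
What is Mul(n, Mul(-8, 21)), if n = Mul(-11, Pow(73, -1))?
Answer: Rational(1848, 73) ≈ 25.315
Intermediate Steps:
n = Rational(-11, 73) (n = Mul(-11, Rational(1, 73)) = Rational(-11, 73) ≈ -0.15068)
Mul(n, Mul(-8, 21)) = Mul(Rational(-11, 73), Mul(-8, 21)) = Mul(Rational(-11, 73), -168) = Rational(1848, 73)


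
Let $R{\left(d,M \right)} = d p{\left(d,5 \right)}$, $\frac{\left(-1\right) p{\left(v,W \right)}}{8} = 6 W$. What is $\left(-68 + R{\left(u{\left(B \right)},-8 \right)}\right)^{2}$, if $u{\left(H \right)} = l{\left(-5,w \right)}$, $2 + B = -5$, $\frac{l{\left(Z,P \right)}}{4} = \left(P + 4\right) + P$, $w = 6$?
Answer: $238023184$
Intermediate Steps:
$p{\left(v,W \right)} = - 48 W$ ($p{\left(v,W \right)} = - 8 \cdot 6 W = - 48 W$)
$l{\left(Z,P \right)} = 16 + 8 P$ ($l{\left(Z,P \right)} = 4 \left(\left(P + 4\right) + P\right) = 4 \left(\left(4 + P\right) + P\right) = 4 \left(4 + 2 P\right) = 16 + 8 P$)
$B = -7$ ($B = -2 - 5 = -7$)
$u{\left(H \right)} = 64$ ($u{\left(H \right)} = 16 + 8 \cdot 6 = 16 + 48 = 64$)
$R{\left(d,M \right)} = - 240 d$ ($R{\left(d,M \right)} = d \left(\left(-48\right) 5\right) = d \left(-240\right) = - 240 d$)
$\left(-68 + R{\left(u{\left(B \right)},-8 \right)}\right)^{2} = \left(-68 - 15360\right)^{2} = \left(-15428\right)^{2} = 238023184$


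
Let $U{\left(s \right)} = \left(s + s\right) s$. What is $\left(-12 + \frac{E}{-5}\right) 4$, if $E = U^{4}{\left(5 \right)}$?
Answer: $-5000048$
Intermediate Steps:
$U{\left(s \right)} = 2 s^{2}$ ($U{\left(s \right)} = 2 s s = 2 s^{2}$)
$E = 6250000$ ($E = \left(2 \cdot 5^{2}\right)^{4} = \left(2 \cdot 25\right)^{4} = 50^{4} = 6250000$)
$\left(-12 + \frac{E}{-5}\right) 4 = \left(-12 + \frac{6250000}{-5}\right) 4 = \left(-12 + 6250000 \left(- \frac{1}{5}\right)\right) 4 = \left(-12 - 1250000\right) 4 = \left(-1250012\right) 4 = -5000048$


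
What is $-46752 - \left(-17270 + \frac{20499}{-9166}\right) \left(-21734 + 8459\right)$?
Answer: $- \frac{2102090938557}{9166} \approx -2.2934 \cdot 10^{8}$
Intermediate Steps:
$-46752 - \left(-17270 + \frac{20499}{-9166}\right) \left(-21734 + 8459\right) = -46752 - \left(-17270 + 20499 \left(- \frac{1}{9166}\right)\right) \left(-13275\right) = -46752 - \left(-17270 - \frac{20499}{9166}\right) \left(-13275\right) = -46752 - \left(- \frac{158317319}{9166}\right) \left(-13275\right) = -46752 - \frac{2101662409725}{9166} = - \frac{2102090938557}{9166}$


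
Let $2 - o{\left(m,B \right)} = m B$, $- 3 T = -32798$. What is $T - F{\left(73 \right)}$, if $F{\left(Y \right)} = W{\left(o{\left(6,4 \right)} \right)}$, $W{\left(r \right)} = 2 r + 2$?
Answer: $\frac{32924}{3} \approx 10975.0$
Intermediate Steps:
$T = \frac{32798}{3}$ ($T = \left(- \frac{1}{3}\right) \left(-32798\right) = \frac{32798}{3} \approx 10933.0$)
$o{\left(m,B \right)} = 2 - B m$ ($o{\left(m,B \right)} = 2 - m B = 2 - B m$)
$W{\left(r \right)} = 2 + 2 r$
$F{\left(Y \right)} = -42$ ($F{\left(Y \right)} = 2 + 2 \left(2 - 4 \cdot 6\right) = 2 + 2 \left(2 - 24\right) = 2 + 2 \left(-22\right) = 2 - 44 = -42$)
$T - F{\left(73 \right)} = \frac{32798}{3} - -42 = \frac{32798}{3} + 42 = \frac{32924}{3}$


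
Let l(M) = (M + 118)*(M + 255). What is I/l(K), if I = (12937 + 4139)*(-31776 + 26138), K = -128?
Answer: 48137244/635 ≈ 75807.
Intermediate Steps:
l(M) = (118 + M)*(255 + M)
I = -96274488 (I = 17076*(-5638) = -96274488)
I/l(K) = -96274488/(30090 + (-128)**2 + 373*(-128)) = -96274488/(30090 + 16384 - 47744) = -96274488/(-1270) = -96274488*(-1/1270) = 48137244/635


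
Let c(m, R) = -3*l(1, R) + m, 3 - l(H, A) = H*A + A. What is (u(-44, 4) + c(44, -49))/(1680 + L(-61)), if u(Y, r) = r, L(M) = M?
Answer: -255/1619 ≈ -0.15750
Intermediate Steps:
l(H, A) = 3 - A - A*H (l(H, A) = 3 - (H*A + A) = 3 - (A*H + A) = 3 - (A + A*H) = 3 + (-A - A*H) = 3 - A - A*H)
c(m, R) = -9 + m + 6*R (c(m, R) = -3*(3 - R - 1*R*1) + m = -3*(3 - R - R) + m = -3*(3 - 2*R) + m = (-9 + 6*R) + m = -9 + m + 6*R)
(u(-44, 4) + c(44, -49))/(1680 + L(-61)) = (4 + (-9 + 44 + 6*(-49)))/(1680 - 61) = (4 + (-9 + 44 - 294))/1619 = (4 - 259)*(1/1619) = -255*1/1619 = -255/1619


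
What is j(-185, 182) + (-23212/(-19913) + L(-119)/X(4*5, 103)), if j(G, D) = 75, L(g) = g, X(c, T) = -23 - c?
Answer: 67587188/856259 ≈ 78.933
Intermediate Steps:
j(-185, 182) + (-23212/(-19913) + L(-119)/X(4*5, 103)) = 75 + (-23212/(-19913) - 119/(-23 - 4*5)) = 75 + (-23212*(-1/19913) - 119/(-23 - 1*20)) = 75 + (23212/19913 - 119/(-23 - 20)) = 75 + (23212/19913 - 119/(-43)) = 75 + (23212/19913 - 119*(-1/43)) = 75 + (23212/19913 + 119/43) = 75 + 3367763/856259 = 67587188/856259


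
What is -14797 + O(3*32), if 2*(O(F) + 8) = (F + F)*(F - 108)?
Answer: -15957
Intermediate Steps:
O(F) = -8 + F*(-108 + F) (O(F) = -8 + ((F + F)*(F - 108))/2 = -8 + ((2*F)*(-108 + F))/2 = -8 + (2*F*(-108 + F))/2 = -8 + F*(-108 + F))
-14797 + O(3*32) = -14797 + (-8 + (3*32)**2 - 324*32) = -14797 + (-8 + 96**2 - 108*96) = -14797 + (-8 + 9216 - 10368) = -14797 - 1160 = -15957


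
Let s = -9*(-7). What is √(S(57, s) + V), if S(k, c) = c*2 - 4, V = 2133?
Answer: √2255 ≈ 47.487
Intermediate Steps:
s = 63
S(k, c) = -4 + 2*c (S(k, c) = 2*c - 4 = -4 + 2*c)
√(S(57, s) + V) = √((-4 + 2*63) + 2133) = √((-4 + 126) + 2133) = √(122 + 2133) = √2255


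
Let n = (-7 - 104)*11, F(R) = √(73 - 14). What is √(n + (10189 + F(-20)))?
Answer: √(8968 + √59) ≈ 94.740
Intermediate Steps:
F(R) = √59
n = -1221 (n = -111*11 = -1221)
√(n + (10189 + F(-20))) = √(-1221 + (10189 + √59)) = √(8968 + √59)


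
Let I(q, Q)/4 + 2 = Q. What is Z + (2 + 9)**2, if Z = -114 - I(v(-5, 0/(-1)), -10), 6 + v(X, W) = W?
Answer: 55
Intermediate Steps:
v(X, W) = -6 + W
I(q, Q) = -8 + 4*Q
Z = -66 (Z = -114 - (-8 + 4*(-10)) = -114 - (-8 - 40) = -114 - 1*(-48) = -114 + 48 = -66)
Z + (2 + 9)**2 = -66 + (2 + 9)**2 = -66 + 11**2 = -66 + 121 = 55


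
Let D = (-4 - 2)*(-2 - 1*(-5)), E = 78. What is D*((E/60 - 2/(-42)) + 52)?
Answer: -33609/35 ≈ -960.26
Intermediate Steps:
D = -18 (D = -6*(-2 + 5) = -6*3 = -18)
D*((E/60 - 2/(-42)) + 52) = -18*((78/60 - 2/(-42)) + 52) = -18*((78*(1/60) - 2*(-1/42)) + 52) = -18*((13/10 + 1/21) + 52) = -18*(283/210 + 52) = -18*11203/210 = -33609/35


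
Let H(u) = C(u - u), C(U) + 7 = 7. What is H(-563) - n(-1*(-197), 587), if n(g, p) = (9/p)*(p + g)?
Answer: -7056/587 ≈ -12.020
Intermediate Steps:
C(U) = 0 (C(U) = -7 + 7 = 0)
H(u) = 0
n(g, p) = 9*(g + p)/p (n(g, p) = (9/p)*(g + p) = 9*(g + p)/p)
H(-563) - n(-1*(-197), 587) = 0 - (9 + 9*(-1*(-197))/587) = 0 - (9 + 9*197*(1/587)) = 0 - (9 + 1773/587) = 0 - 1*7056/587 = 0 - 7056/587 = -7056/587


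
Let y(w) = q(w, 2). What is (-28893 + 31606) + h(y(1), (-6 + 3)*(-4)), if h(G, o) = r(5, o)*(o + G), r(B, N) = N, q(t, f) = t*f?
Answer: 2881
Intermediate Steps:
q(t, f) = f*t
y(w) = 2*w
h(G, o) = o*(G + o) (h(G, o) = o*(o + G) = o*(G + o))
(-28893 + 31606) + h(y(1), (-6 + 3)*(-4)) = (-28893 + 31606) + ((-6 + 3)*(-4))*(2*1 + (-6 + 3)*(-4)) = 2713 + (-3*(-4))*(2 - 3*(-4)) = 2713 + 12*(2 + 12) = 2713 + 12*14 = 2713 + 168 = 2881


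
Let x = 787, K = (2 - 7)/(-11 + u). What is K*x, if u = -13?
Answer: 3935/24 ≈ 163.96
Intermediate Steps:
K = 5/24 (K = (2 - 7)/(-11 - 13) = -5/(-24) = -5*(-1/24) = 5/24 ≈ 0.20833)
K*x = (5/24)*787 = 3935/24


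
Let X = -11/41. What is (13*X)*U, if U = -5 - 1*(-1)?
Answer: 572/41 ≈ 13.951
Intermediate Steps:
X = -11/41 (X = -11*1/41 = -11/41 ≈ -0.26829)
U = -4 (U = -5 + 1 = -4)
(13*X)*U = (13*(-11/41))*(-4) = -143/41*(-4) = 572/41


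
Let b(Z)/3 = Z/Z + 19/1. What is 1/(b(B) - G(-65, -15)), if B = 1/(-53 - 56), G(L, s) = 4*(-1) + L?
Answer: 1/129 ≈ 0.0077519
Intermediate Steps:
G(L, s) = -4 + L
B = -1/109 (B = 1/(-109) = -1/109 ≈ -0.0091743)
b(Z) = 60 (b(Z) = 3*(Z/Z + 19/1) = 3*(1 + 19*1) = 3*(1 + 19) = 3*20 = 60)
1/(b(B) - G(-65, -15)) = 1/(60 - (-4 - 65)) = 1/(60 - 1*(-69)) = 1/(60 + 69) = 1/129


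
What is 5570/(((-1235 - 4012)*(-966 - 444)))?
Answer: 557/739827 ≈ 0.00075288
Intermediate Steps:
5570/(((-1235 - 4012)*(-966 - 444))) = 5570/((-5247*(-1410))) = 5570/7398270 = 5570*(1/7398270) = 557/739827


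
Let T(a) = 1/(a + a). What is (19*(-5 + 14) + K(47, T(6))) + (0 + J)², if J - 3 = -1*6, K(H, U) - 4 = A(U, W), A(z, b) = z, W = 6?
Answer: 2209/12 ≈ 184.08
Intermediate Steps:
T(a) = 1/(2*a)
K(H, U) = 4 + U
J = -3 (J = 3 - 1*6 = 3 - 6 = -3)
(19*(-5 + 14) + K(47, T(6))) + (0 + J)² = (19*(-5 + 14) + (4 + (½)/6)) + (0 - 3)² = (19*9 + (4 + (½)*(⅙))) + (-3)² = (171 + (4 + 1/12)) + 9 = (171 + 49/12) + 9 = 2101/12 + 9 = 2209/12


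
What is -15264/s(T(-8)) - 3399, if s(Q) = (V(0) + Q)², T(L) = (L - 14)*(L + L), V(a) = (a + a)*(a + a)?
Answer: -13161405/3872 ≈ -3399.1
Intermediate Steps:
V(a) = 4*a² (V(a) = (2*a)*(2*a) = 4*a²)
T(L) = 2*L*(-14 + L) (T(L) = (-14 + L)*(2*L) = 2*L*(-14 + L))
s(Q) = Q² (s(Q) = (4*0² + Q)² = (4*0 + Q)² = (0 + Q)² = Q²)
-15264/s(T(-8)) - 3399 = -15264*1/(256*(-14 - 8)²) - 3399 = -15264/((2*(-8)*(-22))²) - 3399 = -15264/(352²) - 3399 = -15264/123904 - 3399 = -15264*1/123904 - 3399 = -477/3872 - 3399 = -13161405/3872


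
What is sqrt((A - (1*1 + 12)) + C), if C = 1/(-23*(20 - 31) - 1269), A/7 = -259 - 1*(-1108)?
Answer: 3*sqrt(170035474)/508 ≈ 77.006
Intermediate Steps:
A = 5943 (A = 7*(-259 - 1*(-1108)) = 7*(-259 + 1108) = 7*849 = 5943)
C = -1/1016 (C = 1/(-23*(-11) - 1269) = 1/(253 - 1269) = 1/(-1016) = -1/1016 ≈ -0.00098425)
sqrt((A - (1*1 + 12)) + C) = sqrt((5943 - (1*1 + 12)) - 1/1016) = sqrt((5943 - (1 + 12)) - 1/1016) = sqrt((5943 - 1*13) - 1/1016) = sqrt((5943 - 13) - 1/1016) = sqrt(5930 - 1/1016) = sqrt(6024879/1016) = 3*sqrt(170035474)/508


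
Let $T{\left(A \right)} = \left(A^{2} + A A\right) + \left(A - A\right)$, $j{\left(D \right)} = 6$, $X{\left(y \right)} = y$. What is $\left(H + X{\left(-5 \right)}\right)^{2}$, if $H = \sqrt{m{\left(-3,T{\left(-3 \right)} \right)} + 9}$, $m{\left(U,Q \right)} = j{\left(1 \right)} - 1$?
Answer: $\left(5 - \sqrt{14}\right)^{2} \approx 1.5834$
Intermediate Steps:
$T{\left(A \right)} = 2 A^{2}$ ($T{\left(A \right)} = \left(A^{2} + A^{2}\right) + 0 = 2 A^{2} + 0 = 2 A^{2}$)
$m{\left(U,Q \right)} = 5$ ($m{\left(U,Q \right)} = 6 - 1 = 5$)
$H = \sqrt{14}$ ($H = \sqrt{5 + 9} = \sqrt{14} \approx 3.7417$)
$\left(H + X{\left(-5 \right)}\right)^{2} = \left(\sqrt{14} - 5\right)^{2} = \left(-5 + \sqrt{14}\right)^{2}$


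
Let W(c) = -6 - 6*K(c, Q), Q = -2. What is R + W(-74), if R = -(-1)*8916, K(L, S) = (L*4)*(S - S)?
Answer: 8910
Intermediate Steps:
K(L, S) = 0 (K(L, S) = (4*L)*0 = 0)
W(c) = -6 (W(c) = -6 - 6*0 = -6 + 0 = -6)
R = 8916 (R = -1*(-8916) = 8916)
R + W(-74) = 8916 - 6 = 8910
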